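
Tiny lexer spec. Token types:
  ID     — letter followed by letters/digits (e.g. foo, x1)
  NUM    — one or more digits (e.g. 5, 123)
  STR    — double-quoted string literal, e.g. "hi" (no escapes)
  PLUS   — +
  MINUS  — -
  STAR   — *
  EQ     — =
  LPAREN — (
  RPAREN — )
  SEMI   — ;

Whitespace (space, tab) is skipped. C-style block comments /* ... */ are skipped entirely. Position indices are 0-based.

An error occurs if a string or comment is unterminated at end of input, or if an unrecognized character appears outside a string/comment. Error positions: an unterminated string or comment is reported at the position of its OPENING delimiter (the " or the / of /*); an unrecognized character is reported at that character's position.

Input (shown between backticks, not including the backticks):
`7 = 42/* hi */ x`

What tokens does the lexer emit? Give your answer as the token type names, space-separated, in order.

pos=0: emit NUM '7' (now at pos=1)
pos=2: emit EQ '='
pos=4: emit NUM '42' (now at pos=6)
pos=6: enter COMMENT mode (saw '/*')
exit COMMENT mode (now at pos=14)
pos=15: emit ID 'x' (now at pos=16)
DONE. 4 tokens: [NUM, EQ, NUM, ID]

Answer: NUM EQ NUM ID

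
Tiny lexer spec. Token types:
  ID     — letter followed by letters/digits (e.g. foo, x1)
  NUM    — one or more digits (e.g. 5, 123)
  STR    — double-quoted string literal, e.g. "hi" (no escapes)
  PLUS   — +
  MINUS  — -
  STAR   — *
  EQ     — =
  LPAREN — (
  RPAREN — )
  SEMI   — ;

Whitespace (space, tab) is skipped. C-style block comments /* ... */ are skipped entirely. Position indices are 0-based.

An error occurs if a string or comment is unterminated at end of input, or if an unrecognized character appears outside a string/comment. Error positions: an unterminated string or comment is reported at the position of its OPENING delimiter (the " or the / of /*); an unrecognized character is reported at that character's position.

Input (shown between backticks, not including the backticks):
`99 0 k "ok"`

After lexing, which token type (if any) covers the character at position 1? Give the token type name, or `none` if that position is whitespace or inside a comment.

Answer: NUM

Derivation:
pos=0: emit NUM '99' (now at pos=2)
pos=3: emit NUM '0' (now at pos=4)
pos=5: emit ID 'k' (now at pos=6)
pos=7: enter STRING mode
pos=7: emit STR "ok" (now at pos=11)
DONE. 4 tokens: [NUM, NUM, ID, STR]
Position 1: char is '9' -> NUM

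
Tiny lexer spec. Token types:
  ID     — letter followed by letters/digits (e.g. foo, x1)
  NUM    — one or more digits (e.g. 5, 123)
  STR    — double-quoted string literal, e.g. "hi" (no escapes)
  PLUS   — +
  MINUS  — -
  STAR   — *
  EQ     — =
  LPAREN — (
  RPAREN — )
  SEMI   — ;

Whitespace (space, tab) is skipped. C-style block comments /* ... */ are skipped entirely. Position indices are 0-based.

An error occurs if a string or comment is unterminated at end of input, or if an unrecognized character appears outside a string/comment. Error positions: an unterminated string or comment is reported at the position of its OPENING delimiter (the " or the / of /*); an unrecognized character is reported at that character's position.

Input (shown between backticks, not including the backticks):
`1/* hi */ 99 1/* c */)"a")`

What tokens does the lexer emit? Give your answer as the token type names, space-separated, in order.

Answer: NUM NUM NUM RPAREN STR RPAREN

Derivation:
pos=0: emit NUM '1' (now at pos=1)
pos=1: enter COMMENT mode (saw '/*')
exit COMMENT mode (now at pos=9)
pos=10: emit NUM '99' (now at pos=12)
pos=13: emit NUM '1' (now at pos=14)
pos=14: enter COMMENT mode (saw '/*')
exit COMMENT mode (now at pos=21)
pos=21: emit RPAREN ')'
pos=22: enter STRING mode
pos=22: emit STR "a" (now at pos=25)
pos=25: emit RPAREN ')'
DONE. 6 tokens: [NUM, NUM, NUM, RPAREN, STR, RPAREN]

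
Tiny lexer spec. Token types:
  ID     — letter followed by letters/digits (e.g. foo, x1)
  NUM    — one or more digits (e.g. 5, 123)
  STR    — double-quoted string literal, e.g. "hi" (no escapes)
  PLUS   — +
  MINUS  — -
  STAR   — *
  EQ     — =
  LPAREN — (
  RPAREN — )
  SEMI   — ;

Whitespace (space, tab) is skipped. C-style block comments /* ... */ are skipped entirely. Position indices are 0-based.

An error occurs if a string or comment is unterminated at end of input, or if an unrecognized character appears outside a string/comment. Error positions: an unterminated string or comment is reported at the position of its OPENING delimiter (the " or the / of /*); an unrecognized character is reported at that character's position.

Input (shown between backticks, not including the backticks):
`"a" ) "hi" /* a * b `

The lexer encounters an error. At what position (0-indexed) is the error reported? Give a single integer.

pos=0: enter STRING mode
pos=0: emit STR "a" (now at pos=3)
pos=4: emit RPAREN ')'
pos=6: enter STRING mode
pos=6: emit STR "hi" (now at pos=10)
pos=11: enter COMMENT mode (saw '/*')
pos=11: ERROR — unterminated comment (reached EOF)

Answer: 11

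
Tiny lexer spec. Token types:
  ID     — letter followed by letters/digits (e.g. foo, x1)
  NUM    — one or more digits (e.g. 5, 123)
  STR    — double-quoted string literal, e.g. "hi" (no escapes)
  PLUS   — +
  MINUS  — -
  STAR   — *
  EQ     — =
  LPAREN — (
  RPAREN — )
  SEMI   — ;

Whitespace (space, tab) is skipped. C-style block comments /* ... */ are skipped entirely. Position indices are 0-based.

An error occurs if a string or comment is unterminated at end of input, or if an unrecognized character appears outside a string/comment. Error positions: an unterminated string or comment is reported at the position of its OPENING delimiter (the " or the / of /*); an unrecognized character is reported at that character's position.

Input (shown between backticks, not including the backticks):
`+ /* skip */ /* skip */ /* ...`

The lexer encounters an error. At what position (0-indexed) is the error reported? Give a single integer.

Answer: 24

Derivation:
pos=0: emit PLUS '+'
pos=2: enter COMMENT mode (saw '/*')
exit COMMENT mode (now at pos=12)
pos=13: enter COMMENT mode (saw '/*')
exit COMMENT mode (now at pos=23)
pos=24: enter COMMENT mode (saw '/*')
pos=24: ERROR — unterminated comment (reached EOF)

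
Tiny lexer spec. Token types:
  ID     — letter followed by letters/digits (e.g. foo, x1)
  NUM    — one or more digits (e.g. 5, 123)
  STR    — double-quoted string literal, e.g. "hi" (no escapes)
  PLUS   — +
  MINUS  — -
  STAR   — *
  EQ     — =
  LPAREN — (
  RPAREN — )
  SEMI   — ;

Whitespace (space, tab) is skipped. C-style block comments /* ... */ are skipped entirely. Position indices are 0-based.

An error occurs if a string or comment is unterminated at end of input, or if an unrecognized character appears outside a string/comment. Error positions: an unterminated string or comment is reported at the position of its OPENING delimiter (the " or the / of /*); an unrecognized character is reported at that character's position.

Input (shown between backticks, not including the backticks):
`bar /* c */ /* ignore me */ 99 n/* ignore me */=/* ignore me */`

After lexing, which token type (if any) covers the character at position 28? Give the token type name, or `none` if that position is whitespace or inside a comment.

Answer: NUM

Derivation:
pos=0: emit ID 'bar' (now at pos=3)
pos=4: enter COMMENT mode (saw '/*')
exit COMMENT mode (now at pos=11)
pos=12: enter COMMENT mode (saw '/*')
exit COMMENT mode (now at pos=27)
pos=28: emit NUM '99' (now at pos=30)
pos=31: emit ID 'n' (now at pos=32)
pos=32: enter COMMENT mode (saw '/*')
exit COMMENT mode (now at pos=47)
pos=47: emit EQ '='
pos=48: enter COMMENT mode (saw '/*')
exit COMMENT mode (now at pos=63)
DONE. 4 tokens: [ID, NUM, ID, EQ]
Position 28: char is '9' -> NUM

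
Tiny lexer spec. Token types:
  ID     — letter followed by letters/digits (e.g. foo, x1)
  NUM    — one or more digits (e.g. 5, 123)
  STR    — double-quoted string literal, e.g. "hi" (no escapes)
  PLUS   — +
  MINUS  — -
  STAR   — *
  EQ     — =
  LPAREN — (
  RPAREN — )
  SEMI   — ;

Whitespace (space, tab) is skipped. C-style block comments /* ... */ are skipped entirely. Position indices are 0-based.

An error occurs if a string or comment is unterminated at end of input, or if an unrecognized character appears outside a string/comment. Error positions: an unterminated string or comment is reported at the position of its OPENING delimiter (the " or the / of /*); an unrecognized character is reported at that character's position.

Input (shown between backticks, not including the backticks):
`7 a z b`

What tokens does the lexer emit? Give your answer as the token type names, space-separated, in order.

Answer: NUM ID ID ID

Derivation:
pos=0: emit NUM '7' (now at pos=1)
pos=2: emit ID 'a' (now at pos=3)
pos=4: emit ID 'z' (now at pos=5)
pos=6: emit ID 'b' (now at pos=7)
DONE. 4 tokens: [NUM, ID, ID, ID]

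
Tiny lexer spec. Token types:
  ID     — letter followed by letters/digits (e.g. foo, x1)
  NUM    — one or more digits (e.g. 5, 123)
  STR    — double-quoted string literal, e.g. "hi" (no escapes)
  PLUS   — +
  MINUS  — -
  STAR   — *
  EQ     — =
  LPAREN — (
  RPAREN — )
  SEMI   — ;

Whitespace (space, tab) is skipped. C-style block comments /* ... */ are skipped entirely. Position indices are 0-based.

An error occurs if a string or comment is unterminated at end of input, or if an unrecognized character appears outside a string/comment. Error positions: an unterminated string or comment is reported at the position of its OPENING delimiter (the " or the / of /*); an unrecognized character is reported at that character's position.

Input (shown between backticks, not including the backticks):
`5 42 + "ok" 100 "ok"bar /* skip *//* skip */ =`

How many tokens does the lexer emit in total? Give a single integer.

Answer: 8

Derivation:
pos=0: emit NUM '5' (now at pos=1)
pos=2: emit NUM '42' (now at pos=4)
pos=5: emit PLUS '+'
pos=7: enter STRING mode
pos=7: emit STR "ok" (now at pos=11)
pos=12: emit NUM '100' (now at pos=15)
pos=16: enter STRING mode
pos=16: emit STR "ok" (now at pos=20)
pos=20: emit ID 'bar' (now at pos=23)
pos=24: enter COMMENT mode (saw '/*')
exit COMMENT mode (now at pos=34)
pos=34: enter COMMENT mode (saw '/*')
exit COMMENT mode (now at pos=44)
pos=45: emit EQ '='
DONE. 8 tokens: [NUM, NUM, PLUS, STR, NUM, STR, ID, EQ]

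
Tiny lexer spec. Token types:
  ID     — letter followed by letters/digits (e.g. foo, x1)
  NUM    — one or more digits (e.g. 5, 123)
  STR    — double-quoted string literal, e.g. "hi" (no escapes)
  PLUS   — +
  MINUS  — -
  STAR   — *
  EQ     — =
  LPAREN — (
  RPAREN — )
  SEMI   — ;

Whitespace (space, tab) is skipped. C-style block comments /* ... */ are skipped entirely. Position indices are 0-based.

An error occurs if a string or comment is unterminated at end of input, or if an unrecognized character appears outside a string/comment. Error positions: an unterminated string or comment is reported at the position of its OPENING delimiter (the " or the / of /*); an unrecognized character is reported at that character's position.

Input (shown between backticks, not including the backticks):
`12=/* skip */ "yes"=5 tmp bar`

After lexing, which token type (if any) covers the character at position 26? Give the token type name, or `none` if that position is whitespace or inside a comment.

Answer: ID

Derivation:
pos=0: emit NUM '12' (now at pos=2)
pos=2: emit EQ '='
pos=3: enter COMMENT mode (saw '/*')
exit COMMENT mode (now at pos=13)
pos=14: enter STRING mode
pos=14: emit STR "yes" (now at pos=19)
pos=19: emit EQ '='
pos=20: emit NUM '5' (now at pos=21)
pos=22: emit ID 'tmp' (now at pos=25)
pos=26: emit ID 'bar' (now at pos=29)
DONE. 7 tokens: [NUM, EQ, STR, EQ, NUM, ID, ID]
Position 26: char is 'b' -> ID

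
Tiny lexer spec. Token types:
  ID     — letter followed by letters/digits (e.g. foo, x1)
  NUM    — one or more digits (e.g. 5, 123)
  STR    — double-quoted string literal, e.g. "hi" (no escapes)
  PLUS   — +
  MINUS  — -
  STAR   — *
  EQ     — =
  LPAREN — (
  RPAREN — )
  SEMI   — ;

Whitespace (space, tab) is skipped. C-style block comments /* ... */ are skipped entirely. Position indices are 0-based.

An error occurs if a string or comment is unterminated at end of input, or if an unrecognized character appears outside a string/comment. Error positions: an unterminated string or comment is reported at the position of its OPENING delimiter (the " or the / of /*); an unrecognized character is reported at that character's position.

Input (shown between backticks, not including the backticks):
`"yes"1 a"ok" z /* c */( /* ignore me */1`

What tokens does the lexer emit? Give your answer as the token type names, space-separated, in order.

Answer: STR NUM ID STR ID LPAREN NUM

Derivation:
pos=0: enter STRING mode
pos=0: emit STR "yes" (now at pos=5)
pos=5: emit NUM '1' (now at pos=6)
pos=7: emit ID 'a' (now at pos=8)
pos=8: enter STRING mode
pos=8: emit STR "ok" (now at pos=12)
pos=13: emit ID 'z' (now at pos=14)
pos=15: enter COMMENT mode (saw '/*')
exit COMMENT mode (now at pos=22)
pos=22: emit LPAREN '('
pos=24: enter COMMENT mode (saw '/*')
exit COMMENT mode (now at pos=39)
pos=39: emit NUM '1' (now at pos=40)
DONE. 7 tokens: [STR, NUM, ID, STR, ID, LPAREN, NUM]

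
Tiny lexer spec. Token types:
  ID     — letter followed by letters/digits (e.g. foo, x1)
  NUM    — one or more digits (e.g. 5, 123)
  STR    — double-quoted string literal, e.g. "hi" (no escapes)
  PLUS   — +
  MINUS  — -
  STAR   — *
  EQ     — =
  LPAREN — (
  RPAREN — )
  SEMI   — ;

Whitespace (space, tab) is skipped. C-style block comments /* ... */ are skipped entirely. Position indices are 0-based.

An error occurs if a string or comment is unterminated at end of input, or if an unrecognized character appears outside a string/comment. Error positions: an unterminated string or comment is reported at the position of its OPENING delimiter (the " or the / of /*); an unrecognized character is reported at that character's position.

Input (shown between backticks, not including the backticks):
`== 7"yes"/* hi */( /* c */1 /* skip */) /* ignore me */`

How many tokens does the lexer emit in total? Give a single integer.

pos=0: emit EQ '='
pos=1: emit EQ '='
pos=3: emit NUM '7' (now at pos=4)
pos=4: enter STRING mode
pos=4: emit STR "yes" (now at pos=9)
pos=9: enter COMMENT mode (saw '/*')
exit COMMENT mode (now at pos=17)
pos=17: emit LPAREN '('
pos=19: enter COMMENT mode (saw '/*')
exit COMMENT mode (now at pos=26)
pos=26: emit NUM '1' (now at pos=27)
pos=28: enter COMMENT mode (saw '/*')
exit COMMENT mode (now at pos=38)
pos=38: emit RPAREN ')'
pos=40: enter COMMENT mode (saw '/*')
exit COMMENT mode (now at pos=55)
DONE. 7 tokens: [EQ, EQ, NUM, STR, LPAREN, NUM, RPAREN]

Answer: 7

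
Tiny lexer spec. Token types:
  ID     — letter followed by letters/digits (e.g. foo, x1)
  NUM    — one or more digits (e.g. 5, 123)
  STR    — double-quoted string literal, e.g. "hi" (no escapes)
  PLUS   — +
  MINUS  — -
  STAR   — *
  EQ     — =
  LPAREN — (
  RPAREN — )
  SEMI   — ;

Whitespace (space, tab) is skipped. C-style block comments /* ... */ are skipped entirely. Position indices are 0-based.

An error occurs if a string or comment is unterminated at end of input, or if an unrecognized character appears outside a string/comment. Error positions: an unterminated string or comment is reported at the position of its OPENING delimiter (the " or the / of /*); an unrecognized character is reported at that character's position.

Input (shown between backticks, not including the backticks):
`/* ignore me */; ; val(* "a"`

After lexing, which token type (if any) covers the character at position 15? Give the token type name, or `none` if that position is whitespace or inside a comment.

Answer: SEMI

Derivation:
pos=0: enter COMMENT mode (saw '/*')
exit COMMENT mode (now at pos=15)
pos=15: emit SEMI ';'
pos=17: emit SEMI ';'
pos=19: emit ID 'val' (now at pos=22)
pos=22: emit LPAREN '('
pos=23: emit STAR '*'
pos=25: enter STRING mode
pos=25: emit STR "a" (now at pos=28)
DONE. 6 tokens: [SEMI, SEMI, ID, LPAREN, STAR, STR]
Position 15: char is ';' -> SEMI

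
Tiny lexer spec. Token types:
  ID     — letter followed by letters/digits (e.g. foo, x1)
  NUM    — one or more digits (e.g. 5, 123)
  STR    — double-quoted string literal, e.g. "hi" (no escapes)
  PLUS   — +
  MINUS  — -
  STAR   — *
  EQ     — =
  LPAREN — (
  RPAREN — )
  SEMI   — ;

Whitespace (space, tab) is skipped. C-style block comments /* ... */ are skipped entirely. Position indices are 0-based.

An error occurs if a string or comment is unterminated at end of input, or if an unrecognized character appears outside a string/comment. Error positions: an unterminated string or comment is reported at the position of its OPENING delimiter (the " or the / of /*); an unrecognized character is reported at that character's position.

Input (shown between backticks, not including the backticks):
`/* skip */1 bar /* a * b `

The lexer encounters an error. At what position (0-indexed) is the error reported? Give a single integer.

pos=0: enter COMMENT mode (saw '/*')
exit COMMENT mode (now at pos=10)
pos=10: emit NUM '1' (now at pos=11)
pos=12: emit ID 'bar' (now at pos=15)
pos=16: enter COMMENT mode (saw '/*')
pos=16: ERROR — unterminated comment (reached EOF)

Answer: 16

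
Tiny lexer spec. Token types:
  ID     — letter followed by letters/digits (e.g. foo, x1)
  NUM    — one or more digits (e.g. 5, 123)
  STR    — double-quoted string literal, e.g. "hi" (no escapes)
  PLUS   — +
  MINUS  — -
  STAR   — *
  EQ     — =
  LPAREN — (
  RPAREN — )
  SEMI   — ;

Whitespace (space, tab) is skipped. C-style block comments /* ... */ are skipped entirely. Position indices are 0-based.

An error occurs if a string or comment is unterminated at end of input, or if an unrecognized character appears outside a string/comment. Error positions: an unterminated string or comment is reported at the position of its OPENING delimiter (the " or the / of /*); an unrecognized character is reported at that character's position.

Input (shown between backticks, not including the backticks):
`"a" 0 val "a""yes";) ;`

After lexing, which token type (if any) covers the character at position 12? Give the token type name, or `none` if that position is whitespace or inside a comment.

Answer: STR

Derivation:
pos=0: enter STRING mode
pos=0: emit STR "a" (now at pos=3)
pos=4: emit NUM '0' (now at pos=5)
pos=6: emit ID 'val' (now at pos=9)
pos=10: enter STRING mode
pos=10: emit STR "a" (now at pos=13)
pos=13: enter STRING mode
pos=13: emit STR "yes" (now at pos=18)
pos=18: emit SEMI ';'
pos=19: emit RPAREN ')'
pos=21: emit SEMI ';'
DONE. 8 tokens: [STR, NUM, ID, STR, STR, SEMI, RPAREN, SEMI]
Position 12: char is '"' -> STR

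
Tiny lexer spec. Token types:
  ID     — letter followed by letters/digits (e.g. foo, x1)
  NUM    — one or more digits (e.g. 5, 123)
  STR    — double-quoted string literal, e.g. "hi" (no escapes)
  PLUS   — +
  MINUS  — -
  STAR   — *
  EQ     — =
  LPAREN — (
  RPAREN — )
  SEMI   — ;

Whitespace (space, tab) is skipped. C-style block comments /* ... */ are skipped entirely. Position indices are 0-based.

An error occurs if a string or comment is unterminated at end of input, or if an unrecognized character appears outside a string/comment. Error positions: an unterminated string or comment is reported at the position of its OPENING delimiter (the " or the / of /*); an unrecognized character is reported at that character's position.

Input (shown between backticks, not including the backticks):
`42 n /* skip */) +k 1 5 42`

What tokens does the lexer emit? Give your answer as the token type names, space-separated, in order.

Answer: NUM ID RPAREN PLUS ID NUM NUM NUM

Derivation:
pos=0: emit NUM '42' (now at pos=2)
pos=3: emit ID 'n' (now at pos=4)
pos=5: enter COMMENT mode (saw '/*')
exit COMMENT mode (now at pos=15)
pos=15: emit RPAREN ')'
pos=17: emit PLUS '+'
pos=18: emit ID 'k' (now at pos=19)
pos=20: emit NUM '1' (now at pos=21)
pos=22: emit NUM '5' (now at pos=23)
pos=24: emit NUM '42' (now at pos=26)
DONE. 8 tokens: [NUM, ID, RPAREN, PLUS, ID, NUM, NUM, NUM]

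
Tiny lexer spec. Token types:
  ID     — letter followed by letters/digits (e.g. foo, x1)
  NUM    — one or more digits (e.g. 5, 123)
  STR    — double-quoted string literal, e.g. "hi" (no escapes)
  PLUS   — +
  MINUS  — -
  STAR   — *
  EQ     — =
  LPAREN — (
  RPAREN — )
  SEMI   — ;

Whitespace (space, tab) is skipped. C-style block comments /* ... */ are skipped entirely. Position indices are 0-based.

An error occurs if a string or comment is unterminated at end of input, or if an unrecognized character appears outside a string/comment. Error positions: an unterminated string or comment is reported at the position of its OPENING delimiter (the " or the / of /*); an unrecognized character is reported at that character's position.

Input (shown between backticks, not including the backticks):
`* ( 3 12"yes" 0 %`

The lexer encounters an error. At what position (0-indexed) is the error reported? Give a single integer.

Answer: 16

Derivation:
pos=0: emit STAR '*'
pos=2: emit LPAREN '('
pos=4: emit NUM '3' (now at pos=5)
pos=6: emit NUM '12' (now at pos=8)
pos=8: enter STRING mode
pos=8: emit STR "yes" (now at pos=13)
pos=14: emit NUM '0' (now at pos=15)
pos=16: ERROR — unrecognized char '%'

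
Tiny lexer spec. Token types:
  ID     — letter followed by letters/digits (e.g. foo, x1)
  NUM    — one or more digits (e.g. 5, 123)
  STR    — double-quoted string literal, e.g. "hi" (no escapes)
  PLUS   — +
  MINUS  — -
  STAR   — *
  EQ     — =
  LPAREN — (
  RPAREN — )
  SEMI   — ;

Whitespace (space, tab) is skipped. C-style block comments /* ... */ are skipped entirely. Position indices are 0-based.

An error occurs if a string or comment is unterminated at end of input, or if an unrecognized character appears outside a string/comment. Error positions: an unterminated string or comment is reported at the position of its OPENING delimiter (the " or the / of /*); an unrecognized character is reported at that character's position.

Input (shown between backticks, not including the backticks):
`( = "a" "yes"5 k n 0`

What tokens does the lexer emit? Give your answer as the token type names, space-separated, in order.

Answer: LPAREN EQ STR STR NUM ID ID NUM

Derivation:
pos=0: emit LPAREN '('
pos=2: emit EQ '='
pos=4: enter STRING mode
pos=4: emit STR "a" (now at pos=7)
pos=8: enter STRING mode
pos=8: emit STR "yes" (now at pos=13)
pos=13: emit NUM '5' (now at pos=14)
pos=15: emit ID 'k' (now at pos=16)
pos=17: emit ID 'n' (now at pos=18)
pos=19: emit NUM '0' (now at pos=20)
DONE. 8 tokens: [LPAREN, EQ, STR, STR, NUM, ID, ID, NUM]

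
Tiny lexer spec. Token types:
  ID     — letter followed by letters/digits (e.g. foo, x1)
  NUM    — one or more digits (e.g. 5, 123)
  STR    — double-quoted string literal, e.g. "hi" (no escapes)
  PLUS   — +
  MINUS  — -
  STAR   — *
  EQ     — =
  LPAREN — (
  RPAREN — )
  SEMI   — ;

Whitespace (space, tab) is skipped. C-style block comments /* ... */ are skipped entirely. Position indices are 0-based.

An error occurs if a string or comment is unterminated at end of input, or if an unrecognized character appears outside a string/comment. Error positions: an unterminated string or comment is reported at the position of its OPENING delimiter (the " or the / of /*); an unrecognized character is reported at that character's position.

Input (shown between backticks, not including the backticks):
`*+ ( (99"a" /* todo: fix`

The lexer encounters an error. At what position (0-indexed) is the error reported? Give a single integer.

Answer: 12

Derivation:
pos=0: emit STAR '*'
pos=1: emit PLUS '+'
pos=3: emit LPAREN '('
pos=5: emit LPAREN '('
pos=6: emit NUM '99' (now at pos=8)
pos=8: enter STRING mode
pos=8: emit STR "a" (now at pos=11)
pos=12: enter COMMENT mode (saw '/*')
pos=12: ERROR — unterminated comment (reached EOF)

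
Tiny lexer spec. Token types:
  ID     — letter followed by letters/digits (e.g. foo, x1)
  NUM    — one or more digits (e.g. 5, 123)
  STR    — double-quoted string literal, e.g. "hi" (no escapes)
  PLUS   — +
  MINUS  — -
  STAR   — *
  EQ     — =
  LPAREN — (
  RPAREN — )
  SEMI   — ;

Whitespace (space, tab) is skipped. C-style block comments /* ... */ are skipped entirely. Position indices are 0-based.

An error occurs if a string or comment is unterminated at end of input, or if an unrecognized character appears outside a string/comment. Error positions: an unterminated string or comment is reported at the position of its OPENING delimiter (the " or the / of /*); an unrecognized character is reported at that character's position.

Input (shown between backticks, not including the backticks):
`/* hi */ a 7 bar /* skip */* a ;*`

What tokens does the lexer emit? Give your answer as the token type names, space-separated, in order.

Answer: ID NUM ID STAR ID SEMI STAR

Derivation:
pos=0: enter COMMENT mode (saw '/*')
exit COMMENT mode (now at pos=8)
pos=9: emit ID 'a' (now at pos=10)
pos=11: emit NUM '7' (now at pos=12)
pos=13: emit ID 'bar' (now at pos=16)
pos=17: enter COMMENT mode (saw '/*')
exit COMMENT mode (now at pos=27)
pos=27: emit STAR '*'
pos=29: emit ID 'a' (now at pos=30)
pos=31: emit SEMI ';'
pos=32: emit STAR '*'
DONE. 7 tokens: [ID, NUM, ID, STAR, ID, SEMI, STAR]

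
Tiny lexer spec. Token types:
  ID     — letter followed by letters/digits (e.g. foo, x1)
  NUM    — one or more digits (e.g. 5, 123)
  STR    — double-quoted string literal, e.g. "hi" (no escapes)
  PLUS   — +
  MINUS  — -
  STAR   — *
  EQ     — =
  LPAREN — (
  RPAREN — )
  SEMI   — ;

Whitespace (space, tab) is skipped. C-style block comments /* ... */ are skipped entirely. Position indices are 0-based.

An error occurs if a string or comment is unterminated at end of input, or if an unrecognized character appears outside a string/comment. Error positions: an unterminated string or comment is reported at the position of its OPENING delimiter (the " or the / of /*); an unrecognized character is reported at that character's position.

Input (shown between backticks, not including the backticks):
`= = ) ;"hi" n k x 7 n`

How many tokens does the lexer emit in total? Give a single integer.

Answer: 10

Derivation:
pos=0: emit EQ '='
pos=2: emit EQ '='
pos=4: emit RPAREN ')'
pos=6: emit SEMI ';'
pos=7: enter STRING mode
pos=7: emit STR "hi" (now at pos=11)
pos=12: emit ID 'n' (now at pos=13)
pos=14: emit ID 'k' (now at pos=15)
pos=16: emit ID 'x' (now at pos=17)
pos=18: emit NUM '7' (now at pos=19)
pos=20: emit ID 'n' (now at pos=21)
DONE. 10 tokens: [EQ, EQ, RPAREN, SEMI, STR, ID, ID, ID, NUM, ID]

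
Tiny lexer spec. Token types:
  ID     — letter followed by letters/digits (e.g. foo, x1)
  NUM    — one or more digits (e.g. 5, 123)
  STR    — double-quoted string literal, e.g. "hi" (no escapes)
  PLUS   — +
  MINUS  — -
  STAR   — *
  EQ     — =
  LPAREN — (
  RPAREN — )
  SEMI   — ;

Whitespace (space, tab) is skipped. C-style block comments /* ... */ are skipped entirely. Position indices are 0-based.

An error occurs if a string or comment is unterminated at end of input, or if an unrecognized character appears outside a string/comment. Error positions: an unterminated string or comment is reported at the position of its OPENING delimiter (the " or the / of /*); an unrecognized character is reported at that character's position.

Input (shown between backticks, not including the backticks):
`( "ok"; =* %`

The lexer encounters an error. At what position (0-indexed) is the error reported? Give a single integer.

Answer: 11

Derivation:
pos=0: emit LPAREN '('
pos=2: enter STRING mode
pos=2: emit STR "ok" (now at pos=6)
pos=6: emit SEMI ';'
pos=8: emit EQ '='
pos=9: emit STAR '*'
pos=11: ERROR — unrecognized char '%'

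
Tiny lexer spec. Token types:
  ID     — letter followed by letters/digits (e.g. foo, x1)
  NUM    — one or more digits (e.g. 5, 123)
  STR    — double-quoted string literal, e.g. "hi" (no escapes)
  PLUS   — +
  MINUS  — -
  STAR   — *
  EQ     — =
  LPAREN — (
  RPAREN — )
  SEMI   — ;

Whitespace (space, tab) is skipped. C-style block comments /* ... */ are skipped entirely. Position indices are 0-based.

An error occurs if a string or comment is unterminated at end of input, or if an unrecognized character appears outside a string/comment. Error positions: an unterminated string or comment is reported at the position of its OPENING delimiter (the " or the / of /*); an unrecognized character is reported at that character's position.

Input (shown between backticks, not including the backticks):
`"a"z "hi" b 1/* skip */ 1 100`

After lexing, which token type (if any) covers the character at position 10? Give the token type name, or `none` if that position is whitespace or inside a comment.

Answer: ID

Derivation:
pos=0: enter STRING mode
pos=0: emit STR "a" (now at pos=3)
pos=3: emit ID 'z' (now at pos=4)
pos=5: enter STRING mode
pos=5: emit STR "hi" (now at pos=9)
pos=10: emit ID 'b' (now at pos=11)
pos=12: emit NUM '1' (now at pos=13)
pos=13: enter COMMENT mode (saw '/*')
exit COMMENT mode (now at pos=23)
pos=24: emit NUM '1' (now at pos=25)
pos=26: emit NUM '100' (now at pos=29)
DONE. 7 tokens: [STR, ID, STR, ID, NUM, NUM, NUM]
Position 10: char is 'b' -> ID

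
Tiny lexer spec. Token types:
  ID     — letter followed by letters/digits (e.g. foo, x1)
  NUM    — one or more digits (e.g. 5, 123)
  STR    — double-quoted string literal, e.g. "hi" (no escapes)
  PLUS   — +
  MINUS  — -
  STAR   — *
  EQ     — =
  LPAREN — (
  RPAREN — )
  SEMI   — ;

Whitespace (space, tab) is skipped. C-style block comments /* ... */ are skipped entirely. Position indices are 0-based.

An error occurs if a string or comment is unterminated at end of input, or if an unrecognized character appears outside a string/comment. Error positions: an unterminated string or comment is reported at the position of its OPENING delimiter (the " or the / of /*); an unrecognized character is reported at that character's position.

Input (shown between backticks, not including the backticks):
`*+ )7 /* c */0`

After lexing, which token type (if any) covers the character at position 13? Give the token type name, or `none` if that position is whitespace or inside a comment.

Answer: NUM

Derivation:
pos=0: emit STAR '*'
pos=1: emit PLUS '+'
pos=3: emit RPAREN ')'
pos=4: emit NUM '7' (now at pos=5)
pos=6: enter COMMENT mode (saw '/*')
exit COMMENT mode (now at pos=13)
pos=13: emit NUM '0' (now at pos=14)
DONE. 5 tokens: [STAR, PLUS, RPAREN, NUM, NUM]
Position 13: char is '0' -> NUM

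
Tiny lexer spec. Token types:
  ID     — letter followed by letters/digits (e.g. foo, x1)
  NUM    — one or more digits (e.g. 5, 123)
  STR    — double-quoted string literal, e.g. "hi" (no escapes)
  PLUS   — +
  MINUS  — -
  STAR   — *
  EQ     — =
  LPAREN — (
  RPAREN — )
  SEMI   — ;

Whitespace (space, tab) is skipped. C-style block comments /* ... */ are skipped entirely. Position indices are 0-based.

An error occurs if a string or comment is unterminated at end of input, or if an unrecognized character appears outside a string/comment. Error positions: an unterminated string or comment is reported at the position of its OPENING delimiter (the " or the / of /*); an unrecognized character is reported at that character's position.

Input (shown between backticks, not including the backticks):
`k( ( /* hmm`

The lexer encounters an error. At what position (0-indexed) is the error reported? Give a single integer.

pos=0: emit ID 'k' (now at pos=1)
pos=1: emit LPAREN '('
pos=3: emit LPAREN '('
pos=5: enter COMMENT mode (saw '/*')
pos=5: ERROR — unterminated comment (reached EOF)

Answer: 5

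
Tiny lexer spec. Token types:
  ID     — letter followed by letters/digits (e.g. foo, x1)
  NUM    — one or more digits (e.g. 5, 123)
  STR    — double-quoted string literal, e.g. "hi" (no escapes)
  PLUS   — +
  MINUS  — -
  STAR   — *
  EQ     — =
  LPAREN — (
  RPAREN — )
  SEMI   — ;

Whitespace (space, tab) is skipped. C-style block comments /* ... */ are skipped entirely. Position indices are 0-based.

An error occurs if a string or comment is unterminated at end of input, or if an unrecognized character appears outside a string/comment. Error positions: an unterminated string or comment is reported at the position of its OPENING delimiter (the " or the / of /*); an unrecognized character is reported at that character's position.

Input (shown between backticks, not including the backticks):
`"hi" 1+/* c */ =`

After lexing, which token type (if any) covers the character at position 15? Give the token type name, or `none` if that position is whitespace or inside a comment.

pos=0: enter STRING mode
pos=0: emit STR "hi" (now at pos=4)
pos=5: emit NUM '1' (now at pos=6)
pos=6: emit PLUS '+'
pos=7: enter COMMENT mode (saw '/*')
exit COMMENT mode (now at pos=14)
pos=15: emit EQ '='
DONE. 4 tokens: [STR, NUM, PLUS, EQ]
Position 15: char is '=' -> EQ

Answer: EQ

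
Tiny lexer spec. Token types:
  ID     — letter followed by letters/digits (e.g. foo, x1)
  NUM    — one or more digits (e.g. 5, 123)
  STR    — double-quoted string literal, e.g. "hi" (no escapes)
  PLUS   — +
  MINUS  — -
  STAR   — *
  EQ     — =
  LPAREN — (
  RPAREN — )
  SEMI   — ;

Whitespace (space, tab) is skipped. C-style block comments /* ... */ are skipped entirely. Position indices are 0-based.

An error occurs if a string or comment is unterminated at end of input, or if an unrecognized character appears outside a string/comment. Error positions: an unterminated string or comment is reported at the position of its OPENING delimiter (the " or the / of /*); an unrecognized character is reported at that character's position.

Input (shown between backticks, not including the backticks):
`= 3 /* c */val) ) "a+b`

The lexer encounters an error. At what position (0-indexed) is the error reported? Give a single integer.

Answer: 18

Derivation:
pos=0: emit EQ '='
pos=2: emit NUM '3' (now at pos=3)
pos=4: enter COMMENT mode (saw '/*')
exit COMMENT mode (now at pos=11)
pos=11: emit ID 'val' (now at pos=14)
pos=14: emit RPAREN ')'
pos=16: emit RPAREN ')'
pos=18: enter STRING mode
pos=18: ERROR — unterminated string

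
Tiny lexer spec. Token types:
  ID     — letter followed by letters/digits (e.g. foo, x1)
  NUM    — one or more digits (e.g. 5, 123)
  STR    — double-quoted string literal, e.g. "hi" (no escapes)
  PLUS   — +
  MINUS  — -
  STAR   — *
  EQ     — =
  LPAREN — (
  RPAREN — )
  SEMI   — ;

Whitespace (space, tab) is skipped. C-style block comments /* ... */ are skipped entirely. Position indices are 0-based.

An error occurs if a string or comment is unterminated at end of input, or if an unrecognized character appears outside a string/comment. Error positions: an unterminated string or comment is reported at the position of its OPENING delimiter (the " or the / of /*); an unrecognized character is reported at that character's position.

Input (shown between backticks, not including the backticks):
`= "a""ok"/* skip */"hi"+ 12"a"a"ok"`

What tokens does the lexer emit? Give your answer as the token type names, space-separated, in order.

Answer: EQ STR STR STR PLUS NUM STR ID STR

Derivation:
pos=0: emit EQ '='
pos=2: enter STRING mode
pos=2: emit STR "a" (now at pos=5)
pos=5: enter STRING mode
pos=5: emit STR "ok" (now at pos=9)
pos=9: enter COMMENT mode (saw '/*')
exit COMMENT mode (now at pos=19)
pos=19: enter STRING mode
pos=19: emit STR "hi" (now at pos=23)
pos=23: emit PLUS '+'
pos=25: emit NUM '12' (now at pos=27)
pos=27: enter STRING mode
pos=27: emit STR "a" (now at pos=30)
pos=30: emit ID 'a' (now at pos=31)
pos=31: enter STRING mode
pos=31: emit STR "ok" (now at pos=35)
DONE. 9 tokens: [EQ, STR, STR, STR, PLUS, NUM, STR, ID, STR]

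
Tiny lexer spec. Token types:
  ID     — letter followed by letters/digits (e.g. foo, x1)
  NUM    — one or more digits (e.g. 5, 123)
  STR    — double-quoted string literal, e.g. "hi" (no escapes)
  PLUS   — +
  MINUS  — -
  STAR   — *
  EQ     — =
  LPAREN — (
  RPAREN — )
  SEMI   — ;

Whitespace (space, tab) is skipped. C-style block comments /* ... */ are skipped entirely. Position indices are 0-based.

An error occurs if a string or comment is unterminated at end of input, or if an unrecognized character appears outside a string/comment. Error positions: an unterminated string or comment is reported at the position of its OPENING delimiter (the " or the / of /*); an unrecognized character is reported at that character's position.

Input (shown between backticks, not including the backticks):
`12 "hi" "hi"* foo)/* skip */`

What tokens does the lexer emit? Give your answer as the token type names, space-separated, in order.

Answer: NUM STR STR STAR ID RPAREN

Derivation:
pos=0: emit NUM '12' (now at pos=2)
pos=3: enter STRING mode
pos=3: emit STR "hi" (now at pos=7)
pos=8: enter STRING mode
pos=8: emit STR "hi" (now at pos=12)
pos=12: emit STAR '*'
pos=14: emit ID 'foo' (now at pos=17)
pos=17: emit RPAREN ')'
pos=18: enter COMMENT mode (saw '/*')
exit COMMENT mode (now at pos=28)
DONE. 6 tokens: [NUM, STR, STR, STAR, ID, RPAREN]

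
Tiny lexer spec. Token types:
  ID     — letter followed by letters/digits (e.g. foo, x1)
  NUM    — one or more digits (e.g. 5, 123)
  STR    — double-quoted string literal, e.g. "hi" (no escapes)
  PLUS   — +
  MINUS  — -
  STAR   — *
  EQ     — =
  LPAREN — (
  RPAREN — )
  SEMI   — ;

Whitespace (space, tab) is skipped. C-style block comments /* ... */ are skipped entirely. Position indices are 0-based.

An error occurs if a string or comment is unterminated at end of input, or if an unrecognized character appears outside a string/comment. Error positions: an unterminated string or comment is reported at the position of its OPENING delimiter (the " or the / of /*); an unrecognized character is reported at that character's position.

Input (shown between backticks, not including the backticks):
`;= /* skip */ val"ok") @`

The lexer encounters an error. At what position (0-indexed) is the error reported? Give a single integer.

pos=0: emit SEMI ';'
pos=1: emit EQ '='
pos=3: enter COMMENT mode (saw '/*')
exit COMMENT mode (now at pos=13)
pos=14: emit ID 'val' (now at pos=17)
pos=17: enter STRING mode
pos=17: emit STR "ok" (now at pos=21)
pos=21: emit RPAREN ')'
pos=23: ERROR — unrecognized char '@'

Answer: 23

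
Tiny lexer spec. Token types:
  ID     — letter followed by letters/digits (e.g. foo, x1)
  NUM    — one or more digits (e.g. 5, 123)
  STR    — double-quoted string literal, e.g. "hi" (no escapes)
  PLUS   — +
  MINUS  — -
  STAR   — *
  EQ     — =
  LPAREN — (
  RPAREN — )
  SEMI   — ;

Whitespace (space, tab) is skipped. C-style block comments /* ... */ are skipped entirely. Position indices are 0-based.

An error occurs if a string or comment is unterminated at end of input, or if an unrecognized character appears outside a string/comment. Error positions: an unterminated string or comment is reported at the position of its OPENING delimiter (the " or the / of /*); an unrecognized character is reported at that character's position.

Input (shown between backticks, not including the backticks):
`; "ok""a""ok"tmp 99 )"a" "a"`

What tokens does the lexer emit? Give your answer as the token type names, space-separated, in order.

Answer: SEMI STR STR STR ID NUM RPAREN STR STR

Derivation:
pos=0: emit SEMI ';'
pos=2: enter STRING mode
pos=2: emit STR "ok" (now at pos=6)
pos=6: enter STRING mode
pos=6: emit STR "a" (now at pos=9)
pos=9: enter STRING mode
pos=9: emit STR "ok" (now at pos=13)
pos=13: emit ID 'tmp' (now at pos=16)
pos=17: emit NUM '99' (now at pos=19)
pos=20: emit RPAREN ')'
pos=21: enter STRING mode
pos=21: emit STR "a" (now at pos=24)
pos=25: enter STRING mode
pos=25: emit STR "a" (now at pos=28)
DONE. 9 tokens: [SEMI, STR, STR, STR, ID, NUM, RPAREN, STR, STR]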